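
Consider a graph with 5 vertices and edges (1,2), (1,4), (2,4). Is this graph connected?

Step 1: Build adjacency list from edges:
  1: 2, 4
  2: 1, 4
  3: (none)
  4: 1, 2
  5: (none)

Step 2: Run BFS/DFS from vertex 1:
  Visited: {1, 2, 4}
  Reached 3 of 5 vertices

Step 3: Only 3 of 5 vertices reached. Graph is disconnected.
Connected components: {1, 2, 4}, {3}, {5}
Answer: No, the graph is not connected (3 components).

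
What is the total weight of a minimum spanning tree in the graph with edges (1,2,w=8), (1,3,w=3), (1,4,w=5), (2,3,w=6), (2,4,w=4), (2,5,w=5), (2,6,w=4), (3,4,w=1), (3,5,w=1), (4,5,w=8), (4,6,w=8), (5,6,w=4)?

Apply Kruskal's algorithm (sort edges by weight, add if no cycle):

Sorted edges by weight:
  (3,4) w=1
  (3,5) w=1
  (1,3) w=3
  (2,4) w=4
  (2,6) w=4
  (5,6) w=4
  (1,4) w=5
  (2,5) w=5
  (2,3) w=6
  (1,2) w=8
  (4,5) w=8
  (4,6) w=8

Add edge (3,4) w=1 -- no cycle. Running total: 1
Add edge (3,5) w=1 -- no cycle. Running total: 2
Add edge (1,3) w=3 -- no cycle. Running total: 5
Add edge (2,4) w=4 -- no cycle. Running total: 9
Add edge (2,6) w=4 -- no cycle. Running total: 13

MST edges: (3,4,w=1), (3,5,w=1), (1,3,w=3), (2,4,w=4), (2,6,w=4)
Total MST weight: 1 + 1 + 3 + 4 + 4 = 13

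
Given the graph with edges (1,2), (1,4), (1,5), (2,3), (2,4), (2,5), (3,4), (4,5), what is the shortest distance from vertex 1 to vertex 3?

Step 1: Build adjacency list:
  1: 2, 4, 5
  2: 1, 3, 4, 5
  3: 2, 4
  4: 1, 2, 3, 5
  5: 1, 2, 4

Step 2: BFS from vertex 1 to find shortest path to 3:
  vertex 2 reached at distance 1
  vertex 4 reached at distance 1
  vertex 5 reached at distance 1
  vertex 3 reached at distance 2

Step 3: Shortest path: 1 -> 4 -> 3
Path length: 2 edges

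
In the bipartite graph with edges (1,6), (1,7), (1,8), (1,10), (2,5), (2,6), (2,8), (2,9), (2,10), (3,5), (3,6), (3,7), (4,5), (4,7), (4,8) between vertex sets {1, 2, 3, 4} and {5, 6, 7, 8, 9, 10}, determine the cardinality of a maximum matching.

Step 1: List the neighbors of each left vertex:
  1: 6, 7, 8, 10
  2: 5, 6, 8, 9, 10
  3: 5, 6, 7
  4: 5, 7, 8

Step 2: Greedily match left vertices, then look for augmenting paths:
  Match 1 -- 6
  Match 2 -- 5
  Match 3 -- 7
  Match 4 -- 8
  No augmenting path remains.

Step 3: Verify this is maximum:
  Matching size 4 = min(|L|, |R|) = min(4, 6), which is an upper bound, so this matching is maximum.

Maximum matching: {(1,6), (2,5), (3,7), (4,8)}
Size: 4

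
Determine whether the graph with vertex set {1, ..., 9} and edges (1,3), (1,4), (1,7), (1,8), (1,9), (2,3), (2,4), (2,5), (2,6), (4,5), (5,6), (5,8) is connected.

Step 1: Build adjacency list from edges:
  1: 3, 4, 7, 8, 9
  2: 3, 4, 5, 6
  3: 1, 2
  4: 1, 2, 5
  5: 2, 4, 6, 8
  6: 2, 5
  7: 1
  8: 1, 5
  9: 1

Step 2: Run BFS/DFS from vertex 1:
  Visited: {1, 3, 4, 7, 8, 9, 2, 5, 6}
  Reached 9 of 9 vertices

Step 3: All 9 vertices reached from vertex 1, so the graph is connected.
Answer: Yes, the graph is connected.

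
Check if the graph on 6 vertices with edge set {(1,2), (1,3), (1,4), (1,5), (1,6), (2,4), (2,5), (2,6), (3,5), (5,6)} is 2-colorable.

Step 1: Attempt 2-coloring using BFS:
  Start at vertex 1, assign color 0
  Color vertex 2 with color 1 (neighbor of 1)
  Color vertex 3 with color 1 (neighbor of 1)
  Color vertex 4 with color 1 (neighbor of 1)
  Color vertex 5 with color 1 (neighbor of 1)
  Color vertex 6 with color 1 (neighbor of 1)

Step 2: Conflict found! Vertices 2 and 4 are adjacent but have the same color.
This means the graph contains an odd cycle.

The graph is NOT bipartite.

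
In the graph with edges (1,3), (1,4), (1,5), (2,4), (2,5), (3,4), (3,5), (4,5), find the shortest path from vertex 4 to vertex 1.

Step 1: Build adjacency list:
  1: 3, 4, 5
  2: 4, 5
  3: 1, 4, 5
  4: 1, 2, 3, 5
  5: 1, 2, 3, 4

Step 2: BFS from vertex 4 to find shortest path to 1:
  vertex 1 reached at distance 1

Step 3: Shortest path: 4 -> 1
Path length: 1 edge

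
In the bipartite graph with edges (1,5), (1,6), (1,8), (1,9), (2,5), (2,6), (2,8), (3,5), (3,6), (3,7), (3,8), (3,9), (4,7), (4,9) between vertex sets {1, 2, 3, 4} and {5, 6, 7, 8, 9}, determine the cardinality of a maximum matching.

Step 1: List the neighbors of each left vertex:
  1: 5, 6, 8, 9
  2: 5, 6, 8
  3: 5, 6, 7, 8, 9
  4: 7, 9

Step 2: Greedily match left vertices, then look for augmenting paths:
  Match 1 -- 5
  Match 2 -- 6
  Match 3 -- 7
  Match 4 -- 9
  No augmenting path remains.

Step 3: Verify this is maximum:
  Matching size 4 = min(|L|, |R|) = min(4, 5), which is an upper bound, so this matching is maximum.

Maximum matching: {(1,5), (2,6), (3,7), (4,9)}
Size: 4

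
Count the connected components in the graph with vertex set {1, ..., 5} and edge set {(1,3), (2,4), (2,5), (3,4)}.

Step 1: Build adjacency list from edges:
  1: 3
  2: 4, 5
  3: 1, 4
  4: 2, 3
  5: 2

Step 2: Run BFS/DFS from vertex 1:
  Visited: {1, 3, 4, 2, 5}
  Reached 5 of 5 vertices

Step 3: All 5 vertices reached from vertex 1, so the graph is connected.
Number of connected components: 1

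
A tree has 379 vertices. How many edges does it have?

A tree on n vertices always has exactly n - 1 edges.
For n = 379: edges = 379 - 1 = 378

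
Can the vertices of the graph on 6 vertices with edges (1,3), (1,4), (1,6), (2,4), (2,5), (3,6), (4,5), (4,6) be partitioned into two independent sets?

Step 1: Attempt 2-coloring using BFS:
  Start at vertex 1, assign color 0
  Color vertex 3 with color 1 (neighbor of 1)
  Color vertex 4 with color 1 (neighbor of 1)
  Color vertex 6 with color 1 (neighbor of 1)

Step 2: Conflict found! Vertices 3 and 6 are adjacent but have the same color.
This means the graph contains an odd cycle.

The graph is NOT bipartite.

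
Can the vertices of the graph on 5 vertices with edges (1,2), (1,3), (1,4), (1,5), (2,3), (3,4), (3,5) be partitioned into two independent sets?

Step 1: Attempt 2-coloring using BFS:
  Start at vertex 1, assign color 0
  Color vertex 2 with color 1 (neighbor of 1)
  Color vertex 3 with color 1 (neighbor of 1)
  Color vertex 4 with color 1 (neighbor of 1)
  Color vertex 5 with color 1 (neighbor of 1)

Step 2: Conflict found! Vertices 2 and 3 are adjacent but have the same color.
This means the graph contains an odd cycle.

The graph is NOT bipartite.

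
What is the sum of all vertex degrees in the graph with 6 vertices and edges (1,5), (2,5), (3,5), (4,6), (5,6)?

Step 1: Count edges incident to each vertex:
  deg(1) = 1 (neighbors: 5)
  deg(2) = 1 (neighbors: 5)
  deg(3) = 1 (neighbors: 5)
  deg(4) = 1 (neighbors: 6)
  deg(5) = 4 (neighbors: 1, 2, 3, 6)
  deg(6) = 2 (neighbors: 4, 5)

Step 2: Sum all degrees:
  1 + 1 + 1 + 1 + 4 + 2 = 10

Verification: sum of degrees = 2 * |E| = 2 * 5 = 10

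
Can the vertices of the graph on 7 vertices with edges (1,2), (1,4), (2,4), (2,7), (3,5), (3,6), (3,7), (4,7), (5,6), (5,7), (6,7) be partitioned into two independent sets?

Step 1: Attempt 2-coloring using BFS:
  Start at vertex 1, assign color 0
  Color vertex 2 with color 1 (neighbor of 1)
  Color vertex 4 with color 1 (neighbor of 1)

Step 2: Conflict found! Vertices 2 and 4 are adjacent but have the same color.
This means the graph contains an odd cycle.

The graph is NOT bipartite.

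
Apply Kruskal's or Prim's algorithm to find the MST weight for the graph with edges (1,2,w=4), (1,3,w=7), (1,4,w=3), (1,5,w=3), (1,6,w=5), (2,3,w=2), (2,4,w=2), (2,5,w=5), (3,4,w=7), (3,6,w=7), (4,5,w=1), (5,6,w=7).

Apply Kruskal's algorithm (sort edges by weight, add if no cycle):

Sorted edges by weight:
  (4,5) w=1
  (2,4) w=2
  (2,3) w=2
  (1,4) w=3
  (1,5) w=3
  (1,2) w=4
  (1,6) w=5
  (2,5) w=5
  (1,3) w=7
  (3,6) w=7
  (3,4) w=7
  (5,6) w=7

Add edge (4,5) w=1 -- no cycle. Running total: 1
Add edge (2,4) w=2 -- no cycle. Running total: 3
Add edge (2,3) w=2 -- no cycle. Running total: 5
Add edge (1,4) w=3 -- no cycle. Running total: 8
Skip edge (1,5) w=3 -- would create cycle
Skip edge (1,2) w=4 -- would create cycle
Add edge (1,6) w=5 -- no cycle. Running total: 13

MST edges: (4,5,w=1), (2,4,w=2), (2,3,w=2), (1,4,w=3), (1,6,w=5)
Total MST weight: 1 + 2 + 2 + 3 + 5 = 13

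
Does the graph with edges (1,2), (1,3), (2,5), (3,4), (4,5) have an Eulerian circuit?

Step 1: Find the degree of each vertex:
  deg(1) = 2
  deg(2) = 2
  deg(3) = 2
  deg(4) = 2
  deg(5) = 2

Step 2: Count vertices with odd degree:
  All vertices have even degree (0 odd-degree vertices)

Step 3: Apply Euler's theorem:
  - Eulerian circuit exists iff graph is connected and all vertices have even degree
  - Eulerian path exists iff graph is connected and has 0 or 2 odd-degree vertices

Graph is connected with 0 odd-degree vertices.
Both Eulerian circuit and Eulerian path exist.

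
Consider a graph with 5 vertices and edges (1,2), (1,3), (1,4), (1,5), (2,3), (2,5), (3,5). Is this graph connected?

Step 1: Build adjacency list from edges:
  1: 2, 3, 4, 5
  2: 1, 3, 5
  3: 1, 2, 5
  4: 1
  5: 1, 2, 3

Step 2: Run BFS/DFS from vertex 1:
  Visited: {1, 2, 3, 4, 5}
  Reached 5 of 5 vertices

Step 3: All 5 vertices reached from vertex 1, so the graph is connected.
Answer: Yes, the graph is connected.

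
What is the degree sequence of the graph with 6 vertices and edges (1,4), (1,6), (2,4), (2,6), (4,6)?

Step 1: Count edges incident to each vertex:
  deg(1) = 2 (neighbors: 4, 6)
  deg(2) = 2 (neighbors: 4, 6)
  deg(3) = 0 (neighbors: none)
  deg(4) = 3 (neighbors: 1, 2, 6)
  deg(5) = 0 (neighbors: none)
  deg(6) = 3 (neighbors: 1, 2, 4)

Step 2: Sort degrees in non-increasing order:
  Degrees: [2, 2, 0, 3, 0, 3] -> sorted: [3, 3, 2, 2, 0, 0]

Degree sequence: [3, 3, 2, 2, 0, 0]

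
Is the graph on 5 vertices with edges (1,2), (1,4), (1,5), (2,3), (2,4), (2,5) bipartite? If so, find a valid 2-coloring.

Step 1: Attempt 2-coloring using BFS:
  Start at vertex 1, assign color 0
  Color vertex 2 with color 1 (neighbor of 1)
  Color vertex 4 with color 1 (neighbor of 1)
  Color vertex 5 with color 1 (neighbor of 1)
  Color vertex 3 with color 0 (neighbor of 2)

Step 2: Conflict found! Vertices 2 and 4 are adjacent but have the same color.
This means the graph contains an odd cycle.

The graph is NOT bipartite.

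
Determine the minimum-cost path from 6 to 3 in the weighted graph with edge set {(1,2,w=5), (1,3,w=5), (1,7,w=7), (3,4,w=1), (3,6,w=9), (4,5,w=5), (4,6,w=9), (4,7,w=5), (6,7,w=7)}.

Step 1: Build adjacency list with weights:
  1: 2(w=5), 3(w=5), 7(w=7)
  2: 1(w=5)
  3: 1(w=5), 4(w=1), 6(w=9)
  4: 3(w=1), 5(w=5), 6(w=9), 7(w=5)
  5: 4(w=5)
  6: 3(w=9), 4(w=9), 7(w=7)
  7: 1(w=7), 4(w=5), 6(w=7)

Step 2: Apply Dijkstra's algorithm from vertex 6:
  Visit vertex 6 (distance=0)
    Update dist[3] = 9
    Update dist[4] = 9
    Update dist[7] = 7
  Visit vertex 7 (distance=7)
    Update dist[1] = 14
  Visit vertex 3 (distance=9)

Step 3: Shortest path: 6 -> 3
Total weight: 9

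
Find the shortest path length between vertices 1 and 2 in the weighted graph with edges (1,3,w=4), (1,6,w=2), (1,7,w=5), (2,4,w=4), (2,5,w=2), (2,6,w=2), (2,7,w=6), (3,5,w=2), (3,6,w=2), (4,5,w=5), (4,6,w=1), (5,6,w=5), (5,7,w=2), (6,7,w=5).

Step 1: Build adjacency list with weights:
  1: 3(w=4), 6(w=2), 7(w=5)
  2: 4(w=4), 5(w=2), 6(w=2), 7(w=6)
  3: 1(w=4), 5(w=2), 6(w=2)
  4: 2(w=4), 5(w=5), 6(w=1)
  5: 2(w=2), 3(w=2), 4(w=5), 6(w=5), 7(w=2)
  6: 1(w=2), 2(w=2), 3(w=2), 4(w=1), 5(w=5), 7(w=5)
  7: 1(w=5), 2(w=6), 5(w=2), 6(w=5)

Step 2: Apply Dijkstra's algorithm from vertex 1:
  Visit vertex 1 (distance=0)
    Update dist[3] = 4
    Update dist[6] = 2
    Update dist[7] = 5
  Visit vertex 6 (distance=2)
    Update dist[2] = 4
    Update dist[4] = 3
    Update dist[5] = 7
  Visit vertex 4 (distance=3)
  Visit vertex 2 (distance=4)
    Update dist[5] = 6

Step 3: Shortest path: 1 -> 6 -> 2
Total weight: 2 + 2 = 4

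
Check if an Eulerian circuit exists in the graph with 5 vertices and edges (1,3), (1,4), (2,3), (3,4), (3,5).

Step 1: Find the degree of each vertex:
  deg(1) = 2
  deg(2) = 1
  deg(3) = 4
  deg(4) = 2
  deg(5) = 1

Step 2: Count vertices with odd degree:
  Odd-degree vertices: 2, 5 (2 total)

Step 3: Apply Euler's theorem:
  - Eulerian circuit exists iff graph is connected and all vertices have even degree
  - Eulerian path exists iff graph is connected and has 0 or 2 odd-degree vertices

Graph is connected with exactly 2 odd-degree vertices (2, 5).
Eulerian path exists (starting and ending at the odd-degree vertices), but no Eulerian circuit.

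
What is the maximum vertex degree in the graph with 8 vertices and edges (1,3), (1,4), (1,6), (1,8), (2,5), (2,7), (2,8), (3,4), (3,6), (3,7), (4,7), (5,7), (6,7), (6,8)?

Step 1: Count edges incident to each vertex:
  deg(1) = 4 (neighbors: 3, 4, 6, 8)
  deg(2) = 3 (neighbors: 5, 7, 8)
  deg(3) = 4 (neighbors: 1, 4, 6, 7)
  deg(4) = 3 (neighbors: 1, 3, 7)
  deg(5) = 2 (neighbors: 2, 7)
  deg(6) = 4 (neighbors: 1, 3, 7, 8)
  deg(7) = 5 (neighbors: 2, 3, 4, 5, 6)
  deg(8) = 3 (neighbors: 1, 2, 6)

Step 2: Find maximum:
  max(4, 3, 4, 3, 2, 4, 5, 3) = 5 (vertex 7)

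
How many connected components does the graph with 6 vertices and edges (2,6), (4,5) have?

Step 1: Build adjacency list from edges:
  1: (none)
  2: 6
  3: (none)
  4: 5
  5: 4
  6: 2

Step 2: Run BFS/DFS from vertex 1:
  Visited: {1}
  Reached 1 of 6 vertices

Step 3: Only 1 of 6 vertices reached. Graph is disconnected.
Connected components: {1}, {2, 6}, {3}, {4, 5}
Number of connected components: 4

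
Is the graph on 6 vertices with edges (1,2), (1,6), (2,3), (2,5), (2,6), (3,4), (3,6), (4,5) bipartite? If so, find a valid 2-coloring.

Step 1: Attempt 2-coloring using BFS:
  Start at vertex 1, assign color 0
  Color vertex 2 with color 1 (neighbor of 1)
  Color vertex 6 with color 1 (neighbor of 1)
  Color vertex 3 with color 0 (neighbor of 2)
  Color vertex 5 with color 0 (neighbor of 2)

Step 2: Conflict found! Vertices 2 and 6 are adjacent but have the same color.
This means the graph contains an odd cycle.

The graph is NOT bipartite.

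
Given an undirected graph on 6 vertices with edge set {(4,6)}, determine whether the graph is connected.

Step 1: Build adjacency list from edges:
  1: (none)
  2: (none)
  3: (none)
  4: 6
  5: (none)
  6: 4

Step 2: Run BFS/DFS from vertex 1:
  Visited: {1}
  Reached 1 of 6 vertices

Step 3: Only 1 of 6 vertices reached. Graph is disconnected.
Connected components: {1}, {2}, {3}, {4, 6}, {5}
Answer: No, the graph is not connected (5 components).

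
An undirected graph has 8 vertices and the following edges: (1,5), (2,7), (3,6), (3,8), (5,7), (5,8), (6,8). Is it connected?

Step 1: Build adjacency list from edges:
  1: 5
  2: 7
  3: 6, 8
  4: (none)
  5: 1, 7, 8
  6: 3, 8
  7: 2, 5
  8: 3, 5, 6

Step 2: Run BFS/DFS from vertex 1:
  Visited: {1, 5, 7, 8, 2, 3, 6}
  Reached 7 of 8 vertices

Step 3: Only 7 of 8 vertices reached. Graph is disconnected.
Connected components: {1, 2, 3, 5, 6, 7, 8}, {4}
Answer: No, the graph is not connected (2 components).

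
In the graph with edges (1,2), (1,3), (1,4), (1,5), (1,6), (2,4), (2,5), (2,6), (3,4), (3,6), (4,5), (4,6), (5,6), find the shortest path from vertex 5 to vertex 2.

Step 1: Build adjacency list:
  1: 2, 3, 4, 5, 6
  2: 1, 4, 5, 6
  3: 1, 4, 6
  4: 1, 2, 3, 5, 6
  5: 1, 2, 4, 6
  6: 1, 2, 3, 4, 5

Step 2: BFS from vertex 5 to find shortest path to 2:
  vertex 1 reached at distance 1
  vertex 2 reached at distance 1

Step 3: Shortest path: 5 -> 2
Path length: 1 edge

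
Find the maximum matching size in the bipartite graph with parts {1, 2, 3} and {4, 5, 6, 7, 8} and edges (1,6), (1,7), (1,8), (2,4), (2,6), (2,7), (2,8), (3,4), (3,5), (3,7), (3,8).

Step 1: List the neighbors of each left vertex:
  1: 6, 7, 8
  2: 4, 6, 7, 8
  3: 4, 5, 7, 8

Step 2: Greedily match left vertices, then look for augmenting paths:
  Match 1 -- 6
  Match 2 -- 4
  Match 3 -- 5
  No augmenting path remains.

Step 3: Verify this is maximum:
  Matching size 3 = min(|L|, |R|) = min(3, 5), which is an upper bound, so this matching is maximum.

Maximum matching: {(1,6), (2,4), (3,5)}
Size: 3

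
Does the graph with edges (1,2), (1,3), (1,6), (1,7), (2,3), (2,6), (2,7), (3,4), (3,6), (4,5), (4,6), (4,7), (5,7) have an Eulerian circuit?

Step 1: Find the degree of each vertex:
  deg(1) = 4
  deg(2) = 4
  deg(3) = 4
  deg(4) = 4
  deg(5) = 2
  deg(6) = 4
  deg(7) = 4

Step 2: Count vertices with odd degree:
  All vertices have even degree (0 odd-degree vertices)

Step 3: Apply Euler's theorem:
  - Eulerian circuit exists iff graph is connected and all vertices have even degree
  - Eulerian path exists iff graph is connected and has 0 or 2 odd-degree vertices

Graph is connected with 0 odd-degree vertices.
Both Eulerian circuit and Eulerian path exist.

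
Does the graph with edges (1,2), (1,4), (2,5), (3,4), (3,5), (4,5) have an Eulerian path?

Step 1: Find the degree of each vertex:
  deg(1) = 2
  deg(2) = 2
  deg(3) = 2
  deg(4) = 3
  deg(5) = 3

Step 2: Count vertices with odd degree:
  Odd-degree vertices: 4, 5 (2 total)

Step 3: Apply Euler's theorem:
  - Eulerian circuit exists iff graph is connected and all vertices have even degree
  - Eulerian path exists iff graph is connected and has 0 or 2 odd-degree vertices

Graph is connected with exactly 2 odd-degree vertices (4, 5).
Eulerian path exists (starting and ending at the odd-degree vertices), but no Eulerian circuit.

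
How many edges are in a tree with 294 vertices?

A tree on n vertices always has exactly n - 1 edges.
For n = 294: edges = 294 - 1 = 293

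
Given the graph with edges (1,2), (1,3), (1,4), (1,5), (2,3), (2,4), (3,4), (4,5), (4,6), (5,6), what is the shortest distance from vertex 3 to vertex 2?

Step 1: Build adjacency list:
  1: 2, 3, 4, 5
  2: 1, 3, 4
  3: 1, 2, 4
  4: 1, 2, 3, 5, 6
  5: 1, 4, 6
  6: 4, 5

Step 2: BFS from vertex 3 to find shortest path to 2:
  vertex 1 reached at distance 1
  vertex 2 reached at distance 1

Step 3: Shortest path: 3 -> 2
Path length: 1 edge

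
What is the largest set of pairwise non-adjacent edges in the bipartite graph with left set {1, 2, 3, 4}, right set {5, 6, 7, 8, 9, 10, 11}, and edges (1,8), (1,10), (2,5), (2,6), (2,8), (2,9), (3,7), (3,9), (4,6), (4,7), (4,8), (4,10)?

Step 1: List the neighbors of each left vertex:
  1: 8, 10
  2: 5, 6, 8, 9
  3: 7, 9
  4: 6, 7, 8, 10

Step 2: Greedily match left vertices, then look for augmenting paths:
  Match 1 -- 8
  Match 2 -- 5
  Match 3 -- 7
  Match 4 -- 6
  No augmenting path remains.

Step 3: Verify this is maximum:
  Matching size 4 = min(|L|, |R|) = min(4, 7), which is an upper bound, so this matching is maximum.

Maximum matching: {(1,8), (2,5), (3,7), (4,6)}
Size: 4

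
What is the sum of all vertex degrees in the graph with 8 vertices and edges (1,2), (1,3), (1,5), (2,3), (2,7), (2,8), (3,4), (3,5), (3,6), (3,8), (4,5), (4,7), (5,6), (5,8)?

Step 1: Count edges incident to each vertex:
  deg(1) = 3 (neighbors: 2, 3, 5)
  deg(2) = 4 (neighbors: 1, 3, 7, 8)
  deg(3) = 6 (neighbors: 1, 2, 4, 5, 6, 8)
  deg(4) = 3 (neighbors: 3, 5, 7)
  deg(5) = 5 (neighbors: 1, 3, 4, 6, 8)
  deg(6) = 2 (neighbors: 3, 5)
  deg(7) = 2 (neighbors: 2, 4)
  deg(8) = 3 (neighbors: 2, 3, 5)

Step 2: Sum all degrees:
  3 + 4 + 6 + 3 + 5 + 2 + 2 + 3 = 28

Verification: sum of degrees = 2 * |E| = 2 * 14 = 28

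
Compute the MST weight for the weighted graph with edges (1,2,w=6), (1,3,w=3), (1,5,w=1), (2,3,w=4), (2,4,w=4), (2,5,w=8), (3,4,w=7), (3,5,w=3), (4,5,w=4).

Apply Kruskal's algorithm (sort edges by weight, add if no cycle):

Sorted edges by weight:
  (1,5) w=1
  (1,3) w=3
  (3,5) w=3
  (2,3) w=4
  (2,4) w=4
  (4,5) w=4
  (1,2) w=6
  (3,4) w=7
  (2,5) w=8

Add edge (1,5) w=1 -- no cycle. Running total: 1
Add edge (1,3) w=3 -- no cycle. Running total: 4
Skip edge (3,5) w=3 -- would create cycle
Add edge (2,3) w=4 -- no cycle. Running total: 8
Add edge (2,4) w=4 -- no cycle. Running total: 12

MST edges: (1,5,w=1), (1,3,w=3), (2,3,w=4), (2,4,w=4)
Total MST weight: 1 + 3 + 4 + 4 = 12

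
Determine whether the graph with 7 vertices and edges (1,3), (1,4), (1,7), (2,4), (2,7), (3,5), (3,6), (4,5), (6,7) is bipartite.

Step 1: Attempt 2-coloring using BFS:
  Start at vertex 1, assign color 0
  Color vertex 3 with color 1 (neighbor of 1)
  Color vertex 4 with color 1 (neighbor of 1)
  Color vertex 7 with color 1 (neighbor of 1)
  Color vertex 5 with color 0 (neighbor of 3)
  Color vertex 6 with color 0 (neighbor of 3)
  Color vertex 2 with color 0 (neighbor of 4)

Step 2: 2-coloring succeeded. No conflicts found.
  Set A (color 0): {1, 2, 5, 6}
  Set B (color 1): {3, 4, 7}

The graph is bipartite with partition {1, 2, 5, 6}, {3, 4, 7}.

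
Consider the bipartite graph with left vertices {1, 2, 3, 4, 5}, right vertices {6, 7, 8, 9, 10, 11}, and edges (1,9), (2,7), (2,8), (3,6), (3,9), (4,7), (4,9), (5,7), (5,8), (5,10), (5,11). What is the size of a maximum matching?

Step 1: List the neighbors of each left vertex:
  1: 9
  2: 7, 8
  3: 6, 9
  4: 7, 9
  5: 7, 8, 10, 11

Step 2: Greedily match left vertices, then look for augmenting paths:
  Match 1 -- 9
  Match 2 -- 8
  Match 3 -- 6
  Match 4 -- 7
  Match 5 -- 10
  No augmenting path remains.

Step 3: Verify this is maximum:
  Matching size 5 = min(|L|, |R|) = min(5, 6), which is an upper bound, so this matching is maximum.

Maximum matching: {(1,9), (2,8), (3,6), (4,7), (5,10)}
Size: 5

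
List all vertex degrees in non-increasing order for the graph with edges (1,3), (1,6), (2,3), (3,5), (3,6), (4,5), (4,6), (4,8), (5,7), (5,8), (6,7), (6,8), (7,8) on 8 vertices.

Step 1: Count edges incident to each vertex:
  deg(1) = 2 (neighbors: 3, 6)
  deg(2) = 1 (neighbors: 3)
  deg(3) = 4 (neighbors: 1, 2, 5, 6)
  deg(4) = 3 (neighbors: 5, 6, 8)
  deg(5) = 4 (neighbors: 3, 4, 7, 8)
  deg(6) = 5 (neighbors: 1, 3, 4, 7, 8)
  deg(7) = 3 (neighbors: 5, 6, 8)
  deg(8) = 4 (neighbors: 4, 5, 6, 7)

Step 2: Sort degrees in non-increasing order:
  Degrees: [2, 1, 4, 3, 4, 5, 3, 4] -> sorted: [5, 4, 4, 4, 3, 3, 2, 1]

Degree sequence: [5, 4, 4, 4, 3, 3, 2, 1]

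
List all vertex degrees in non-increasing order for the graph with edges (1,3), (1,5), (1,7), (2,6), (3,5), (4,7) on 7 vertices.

Step 1: Count edges incident to each vertex:
  deg(1) = 3 (neighbors: 3, 5, 7)
  deg(2) = 1 (neighbors: 6)
  deg(3) = 2 (neighbors: 1, 5)
  deg(4) = 1 (neighbors: 7)
  deg(5) = 2 (neighbors: 1, 3)
  deg(6) = 1 (neighbors: 2)
  deg(7) = 2 (neighbors: 1, 4)

Step 2: Sort degrees in non-increasing order:
  Degrees: [3, 1, 2, 1, 2, 1, 2] -> sorted: [3, 2, 2, 2, 1, 1, 1]

Degree sequence: [3, 2, 2, 2, 1, 1, 1]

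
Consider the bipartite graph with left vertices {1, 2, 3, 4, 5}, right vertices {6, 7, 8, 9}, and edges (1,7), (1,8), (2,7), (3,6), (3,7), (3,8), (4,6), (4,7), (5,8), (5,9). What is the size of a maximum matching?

Step 1: List the neighbors of each left vertex:
  1: 7, 8
  2: 7
  3: 6, 7, 8
  4: 6, 7
  5: 8, 9

Step 2: Greedily match left vertices, then look for augmenting paths:
  Match 1 -- 8
  Match 2 -- 7
  Match 3 -- 6
  Match 5 -- 9
  No augmenting path remains.

Step 3: Verify this is maximum:
  Matching size 4 = min(|L|, |R|) = min(5, 4), which is an upper bound, so this matching is maximum.

Maximum matching: {(1,8), (2,7), (3,6), (5,9)}
Size: 4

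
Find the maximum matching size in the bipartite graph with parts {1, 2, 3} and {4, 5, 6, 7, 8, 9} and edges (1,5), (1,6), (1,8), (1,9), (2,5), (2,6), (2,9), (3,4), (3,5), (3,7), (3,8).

Step 1: List the neighbors of each left vertex:
  1: 5, 6, 8, 9
  2: 5, 6, 9
  3: 4, 5, 7, 8

Step 2: Greedily match left vertices, then look for augmenting paths:
  Match 1 -- 5
  Match 2 -- 6
  Match 3 -- 4
  No augmenting path remains.

Step 3: Verify this is maximum:
  Matching size 3 = min(|L|, |R|) = min(3, 6), which is an upper bound, so this matching is maximum.

Maximum matching: {(1,5), (2,6), (3,4)}
Size: 3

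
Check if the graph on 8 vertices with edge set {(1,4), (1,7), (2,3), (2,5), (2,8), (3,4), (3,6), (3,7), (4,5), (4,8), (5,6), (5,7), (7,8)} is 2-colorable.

Step 1: Attempt 2-coloring using BFS:
  Start at vertex 1, assign color 0
  Color vertex 4 with color 1 (neighbor of 1)
  Color vertex 7 with color 1 (neighbor of 1)
  Color vertex 3 with color 0 (neighbor of 4)
  Color vertex 5 with color 0 (neighbor of 4)
  Color vertex 8 with color 0 (neighbor of 4)
  Color vertex 2 with color 1 (neighbor of 3)
  Color vertex 6 with color 1 (neighbor of 3)

Step 2: 2-coloring succeeded. No conflicts found.
  Set A (color 0): {1, 3, 5, 8}
  Set B (color 1): {2, 4, 6, 7}

The graph is bipartite with partition {1, 3, 5, 8}, {2, 4, 6, 7}.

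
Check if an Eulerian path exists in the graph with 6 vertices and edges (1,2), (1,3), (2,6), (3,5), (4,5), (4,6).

Step 1: Find the degree of each vertex:
  deg(1) = 2
  deg(2) = 2
  deg(3) = 2
  deg(4) = 2
  deg(5) = 2
  deg(6) = 2

Step 2: Count vertices with odd degree:
  All vertices have even degree (0 odd-degree vertices)

Step 3: Apply Euler's theorem:
  - Eulerian circuit exists iff graph is connected and all vertices have even degree
  - Eulerian path exists iff graph is connected and has 0 or 2 odd-degree vertices

Graph is connected with 0 odd-degree vertices.
Both Eulerian circuit and Eulerian path exist.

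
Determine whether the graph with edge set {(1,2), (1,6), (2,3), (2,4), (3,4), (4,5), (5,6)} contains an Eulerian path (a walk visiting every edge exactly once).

Step 1: Find the degree of each vertex:
  deg(1) = 2
  deg(2) = 3
  deg(3) = 2
  deg(4) = 3
  deg(5) = 2
  deg(6) = 2

Step 2: Count vertices with odd degree:
  Odd-degree vertices: 2, 4 (2 total)

Step 3: Apply Euler's theorem:
  - Eulerian circuit exists iff graph is connected and all vertices have even degree
  - Eulerian path exists iff graph is connected and has 0 or 2 odd-degree vertices

Graph is connected with exactly 2 odd-degree vertices (2, 4).
Eulerian path exists (starting and ending at the odd-degree vertices), but no Eulerian circuit.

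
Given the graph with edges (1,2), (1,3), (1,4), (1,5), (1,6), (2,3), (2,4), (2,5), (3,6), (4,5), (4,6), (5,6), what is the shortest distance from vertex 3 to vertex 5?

Step 1: Build adjacency list:
  1: 2, 3, 4, 5, 6
  2: 1, 3, 4, 5
  3: 1, 2, 6
  4: 1, 2, 5, 6
  5: 1, 2, 4, 6
  6: 1, 3, 4, 5

Step 2: BFS from vertex 3 to find shortest path to 5:
  vertex 1 reached at distance 1
  vertex 2 reached at distance 1
  vertex 6 reached at distance 1
  vertex 4 reached at distance 2
  vertex 5 reached at distance 2

Step 3: Shortest path: 3 -> 1 -> 5
Path length: 2 edges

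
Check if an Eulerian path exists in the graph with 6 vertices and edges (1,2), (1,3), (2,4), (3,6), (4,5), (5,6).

Step 1: Find the degree of each vertex:
  deg(1) = 2
  deg(2) = 2
  deg(3) = 2
  deg(4) = 2
  deg(5) = 2
  deg(6) = 2

Step 2: Count vertices with odd degree:
  All vertices have even degree (0 odd-degree vertices)

Step 3: Apply Euler's theorem:
  - Eulerian circuit exists iff graph is connected and all vertices have even degree
  - Eulerian path exists iff graph is connected and has 0 or 2 odd-degree vertices

Graph is connected with 0 odd-degree vertices.
Both Eulerian circuit and Eulerian path exist.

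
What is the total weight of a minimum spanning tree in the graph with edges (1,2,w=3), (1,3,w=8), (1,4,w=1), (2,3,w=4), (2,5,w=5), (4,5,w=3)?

Apply Kruskal's algorithm (sort edges by weight, add if no cycle):

Sorted edges by weight:
  (1,4) w=1
  (1,2) w=3
  (4,5) w=3
  (2,3) w=4
  (2,5) w=5
  (1,3) w=8

Add edge (1,4) w=1 -- no cycle. Running total: 1
Add edge (1,2) w=3 -- no cycle. Running total: 4
Add edge (4,5) w=3 -- no cycle. Running total: 7
Add edge (2,3) w=4 -- no cycle. Running total: 11

MST edges: (1,4,w=1), (1,2,w=3), (4,5,w=3), (2,3,w=4)
Total MST weight: 1 + 3 + 3 + 4 = 11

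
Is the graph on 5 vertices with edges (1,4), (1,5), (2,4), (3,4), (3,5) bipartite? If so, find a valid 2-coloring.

Step 1: Attempt 2-coloring using BFS:
  Start at vertex 1, assign color 0
  Color vertex 4 with color 1 (neighbor of 1)
  Color vertex 5 with color 1 (neighbor of 1)
  Color vertex 2 with color 0 (neighbor of 4)
  Color vertex 3 with color 0 (neighbor of 4)

Step 2: 2-coloring succeeded. No conflicts found.
  Set A (color 0): {1, 2, 3}
  Set B (color 1): {4, 5}

The graph is bipartite with partition {1, 2, 3}, {4, 5}.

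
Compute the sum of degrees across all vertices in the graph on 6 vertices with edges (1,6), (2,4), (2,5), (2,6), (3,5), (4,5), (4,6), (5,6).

Step 1: Count edges incident to each vertex:
  deg(1) = 1 (neighbors: 6)
  deg(2) = 3 (neighbors: 4, 5, 6)
  deg(3) = 1 (neighbors: 5)
  deg(4) = 3 (neighbors: 2, 5, 6)
  deg(5) = 4 (neighbors: 2, 3, 4, 6)
  deg(6) = 4 (neighbors: 1, 2, 4, 5)

Step 2: Sum all degrees:
  1 + 3 + 1 + 3 + 4 + 4 = 16

Verification: sum of degrees = 2 * |E| = 2 * 8 = 16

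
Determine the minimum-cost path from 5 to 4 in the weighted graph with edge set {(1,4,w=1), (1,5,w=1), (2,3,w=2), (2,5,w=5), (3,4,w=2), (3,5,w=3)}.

Step 1: Build adjacency list with weights:
  1: 4(w=1), 5(w=1)
  2: 3(w=2), 5(w=5)
  3: 2(w=2), 4(w=2), 5(w=3)
  4: 1(w=1), 3(w=2)
  5: 1(w=1), 2(w=5), 3(w=3)

Step 2: Apply Dijkstra's algorithm from vertex 5:
  Visit vertex 5 (distance=0)
    Update dist[1] = 1
    Update dist[2] = 5
    Update dist[3] = 3
  Visit vertex 1 (distance=1)
    Update dist[4] = 2
  Visit vertex 4 (distance=2)

Step 3: Shortest path: 5 -> 1 -> 4
Total weight: 1 + 1 = 2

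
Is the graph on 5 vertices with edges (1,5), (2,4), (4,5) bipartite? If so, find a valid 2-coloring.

Step 1: Attempt 2-coloring using BFS:
  Start at vertex 1, assign color 0
  Color vertex 5 with color 1 (neighbor of 1)
  Color vertex 4 with color 0 (neighbor of 5)
  Color vertex 2 with color 1 (neighbor of 4)
  Start new component at vertex 3, assign color 0

Step 2: 2-coloring succeeded. No conflicts found.
  Set A (color 0): {1, 3, 4}
  Set B (color 1): {2, 5}

The graph is bipartite with partition {1, 3, 4}, {2, 5}.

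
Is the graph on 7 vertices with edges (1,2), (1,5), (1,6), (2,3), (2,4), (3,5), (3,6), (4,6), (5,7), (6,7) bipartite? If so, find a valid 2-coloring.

Step 1: Attempt 2-coloring using BFS:
  Start at vertex 1, assign color 0
  Color vertex 2 with color 1 (neighbor of 1)
  Color vertex 5 with color 1 (neighbor of 1)
  Color vertex 6 with color 1 (neighbor of 1)
  Color vertex 3 with color 0 (neighbor of 2)
  Color vertex 4 with color 0 (neighbor of 2)
  Color vertex 7 with color 0 (neighbor of 5)

Step 2: 2-coloring succeeded. No conflicts found.
  Set A (color 0): {1, 3, 4, 7}
  Set B (color 1): {2, 5, 6}

The graph is bipartite with partition {1, 3, 4, 7}, {2, 5, 6}.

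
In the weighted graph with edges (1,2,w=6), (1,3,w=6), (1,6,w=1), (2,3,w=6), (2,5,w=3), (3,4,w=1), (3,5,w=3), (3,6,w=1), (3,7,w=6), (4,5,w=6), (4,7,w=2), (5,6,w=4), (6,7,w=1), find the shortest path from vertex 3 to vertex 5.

Step 1: Build adjacency list with weights:
  1: 2(w=6), 3(w=6), 6(w=1)
  2: 1(w=6), 3(w=6), 5(w=3)
  3: 1(w=6), 2(w=6), 4(w=1), 5(w=3), 6(w=1), 7(w=6)
  4: 3(w=1), 5(w=6), 7(w=2)
  5: 2(w=3), 3(w=3), 4(w=6), 6(w=4)
  6: 1(w=1), 3(w=1), 5(w=4), 7(w=1)
  7: 3(w=6), 4(w=2), 6(w=1)

Step 2: Apply Dijkstra's algorithm from vertex 3:
  Visit vertex 3 (distance=0)
    Update dist[1] = 6
    Update dist[2] = 6
    Update dist[4] = 1
    Update dist[5] = 3
    Update dist[6] = 1
    Update dist[7] = 6
  Visit vertex 4 (distance=1)
    Update dist[7] = 3
  Visit vertex 6 (distance=1)
    Update dist[1] = 2
    Update dist[7] = 2
  Visit vertex 1 (distance=2)
  Visit vertex 7 (distance=2)
  Visit vertex 5 (distance=3)

Step 3: Shortest path: 3 -> 5
Total weight: 3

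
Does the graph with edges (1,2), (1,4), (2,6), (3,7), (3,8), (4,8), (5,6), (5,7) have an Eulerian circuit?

Step 1: Find the degree of each vertex:
  deg(1) = 2
  deg(2) = 2
  deg(3) = 2
  deg(4) = 2
  deg(5) = 2
  deg(6) = 2
  deg(7) = 2
  deg(8) = 2

Step 2: Count vertices with odd degree:
  All vertices have even degree (0 odd-degree vertices)

Step 3: Apply Euler's theorem:
  - Eulerian circuit exists iff graph is connected and all vertices have even degree
  - Eulerian path exists iff graph is connected and has 0 or 2 odd-degree vertices

Graph is connected with 0 odd-degree vertices.
Both Eulerian circuit and Eulerian path exist.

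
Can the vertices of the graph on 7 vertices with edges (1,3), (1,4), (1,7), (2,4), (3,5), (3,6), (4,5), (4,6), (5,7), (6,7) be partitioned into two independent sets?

Step 1: Attempt 2-coloring using BFS:
  Start at vertex 1, assign color 0
  Color vertex 3 with color 1 (neighbor of 1)
  Color vertex 4 with color 1 (neighbor of 1)
  Color vertex 7 with color 1 (neighbor of 1)
  Color vertex 5 with color 0 (neighbor of 3)
  Color vertex 6 with color 0 (neighbor of 3)
  Color vertex 2 with color 0 (neighbor of 4)

Step 2: 2-coloring succeeded. No conflicts found.
  Set A (color 0): {1, 2, 5, 6}
  Set B (color 1): {3, 4, 7}

The graph is bipartite with partition {1, 2, 5, 6}, {3, 4, 7}.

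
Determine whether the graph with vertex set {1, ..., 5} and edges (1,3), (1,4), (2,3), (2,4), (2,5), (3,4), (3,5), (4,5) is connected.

Step 1: Build adjacency list from edges:
  1: 3, 4
  2: 3, 4, 5
  3: 1, 2, 4, 5
  4: 1, 2, 3, 5
  5: 2, 3, 4

Step 2: Run BFS/DFS from vertex 1:
  Visited: {1, 3, 4, 2, 5}
  Reached 5 of 5 vertices

Step 3: All 5 vertices reached from vertex 1, so the graph is connected.
Answer: Yes, the graph is connected.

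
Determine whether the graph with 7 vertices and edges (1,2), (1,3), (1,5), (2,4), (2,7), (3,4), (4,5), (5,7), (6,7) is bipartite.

Step 1: Attempt 2-coloring using BFS:
  Start at vertex 1, assign color 0
  Color vertex 2 with color 1 (neighbor of 1)
  Color vertex 3 with color 1 (neighbor of 1)
  Color vertex 5 with color 1 (neighbor of 1)
  Color vertex 4 with color 0 (neighbor of 2)
  Color vertex 7 with color 0 (neighbor of 2)
  Color vertex 6 with color 1 (neighbor of 7)

Step 2: 2-coloring succeeded. No conflicts found.
  Set A (color 0): {1, 4, 7}
  Set B (color 1): {2, 3, 5, 6}

The graph is bipartite with partition {1, 4, 7}, {2, 3, 5, 6}.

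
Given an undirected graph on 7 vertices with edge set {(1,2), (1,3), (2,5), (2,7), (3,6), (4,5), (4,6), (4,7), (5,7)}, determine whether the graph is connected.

Step 1: Build adjacency list from edges:
  1: 2, 3
  2: 1, 5, 7
  3: 1, 6
  4: 5, 6, 7
  5: 2, 4, 7
  6: 3, 4
  7: 2, 4, 5

Step 2: Run BFS/DFS from vertex 1:
  Visited: {1, 2, 3, 5, 7, 6, 4}
  Reached 7 of 7 vertices

Step 3: All 7 vertices reached from vertex 1, so the graph is connected.
Answer: Yes, the graph is connected.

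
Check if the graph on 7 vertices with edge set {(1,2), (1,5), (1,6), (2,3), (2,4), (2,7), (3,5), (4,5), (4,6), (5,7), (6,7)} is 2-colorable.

Step 1: Attempt 2-coloring using BFS:
  Start at vertex 1, assign color 0
  Color vertex 2 with color 1 (neighbor of 1)
  Color vertex 5 with color 1 (neighbor of 1)
  Color vertex 6 with color 1 (neighbor of 1)
  Color vertex 3 with color 0 (neighbor of 2)
  Color vertex 4 with color 0 (neighbor of 2)
  Color vertex 7 with color 0 (neighbor of 2)

Step 2: 2-coloring succeeded. No conflicts found.
  Set A (color 0): {1, 3, 4, 7}
  Set B (color 1): {2, 5, 6}

The graph is bipartite with partition {1, 3, 4, 7}, {2, 5, 6}.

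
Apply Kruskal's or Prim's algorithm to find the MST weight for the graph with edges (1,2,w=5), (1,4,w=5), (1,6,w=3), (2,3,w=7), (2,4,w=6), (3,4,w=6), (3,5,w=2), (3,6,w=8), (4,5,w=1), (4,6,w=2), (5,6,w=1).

Apply Kruskal's algorithm (sort edges by weight, add if no cycle):

Sorted edges by weight:
  (4,5) w=1
  (5,6) w=1
  (3,5) w=2
  (4,6) w=2
  (1,6) w=3
  (1,4) w=5
  (1,2) w=5
  (2,4) w=6
  (3,4) w=6
  (2,3) w=7
  (3,6) w=8

Add edge (4,5) w=1 -- no cycle. Running total: 1
Add edge (5,6) w=1 -- no cycle. Running total: 2
Add edge (3,5) w=2 -- no cycle. Running total: 4
Skip edge (4,6) w=2 -- would create cycle
Add edge (1,6) w=3 -- no cycle. Running total: 7
Skip edge (1,4) w=5 -- would create cycle
Add edge (1,2) w=5 -- no cycle. Running total: 12

MST edges: (4,5,w=1), (5,6,w=1), (3,5,w=2), (1,6,w=3), (1,2,w=5)
Total MST weight: 1 + 1 + 2 + 3 + 5 = 12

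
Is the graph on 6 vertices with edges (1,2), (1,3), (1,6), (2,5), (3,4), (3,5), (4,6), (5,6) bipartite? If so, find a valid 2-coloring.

Step 1: Attempt 2-coloring using BFS:
  Start at vertex 1, assign color 0
  Color vertex 2 with color 1 (neighbor of 1)
  Color vertex 3 with color 1 (neighbor of 1)
  Color vertex 6 with color 1 (neighbor of 1)
  Color vertex 5 with color 0 (neighbor of 2)
  Color vertex 4 with color 0 (neighbor of 3)

Step 2: 2-coloring succeeded. No conflicts found.
  Set A (color 0): {1, 4, 5}
  Set B (color 1): {2, 3, 6}

The graph is bipartite with partition {1, 4, 5}, {2, 3, 6}.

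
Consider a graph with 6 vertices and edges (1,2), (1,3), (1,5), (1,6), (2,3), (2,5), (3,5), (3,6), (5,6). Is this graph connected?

Step 1: Build adjacency list from edges:
  1: 2, 3, 5, 6
  2: 1, 3, 5
  3: 1, 2, 5, 6
  4: (none)
  5: 1, 2, 3, 6
  6: 1, 3, 5

Step 2: Run BFS/DFS from vertex 1:
  Visited: {1, 2, 3, 5, 6}
  Reached 5 of 6 vertices

Step 3: Only 5 of 6 vertices reached. Graph is disconnected.
Connected components: {1, 2, 3, 5, 6}, {4}
Answer: No, the graph is not connected (2 components).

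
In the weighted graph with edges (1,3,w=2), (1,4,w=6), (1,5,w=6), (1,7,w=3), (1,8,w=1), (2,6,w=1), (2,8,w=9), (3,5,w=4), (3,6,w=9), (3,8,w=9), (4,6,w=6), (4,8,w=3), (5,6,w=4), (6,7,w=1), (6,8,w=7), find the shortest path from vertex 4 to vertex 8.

Step 1: Build adjacency list with weights:
  1: 3(w=2), 4(w=6), 5(w=6), 7(w=3), 8(w=1)
  2: 6(w=1), 8(w=9)
  3: 1(w=2), 5(w=4), 6(w=9), 8(w=9)
  4: 1(w=6), 6(w=6), 8(w=3)
  5: 1(w=6), 3(w=4), 6(w=4)
  6: 2(w=1), 3(w=9), 4(w=6), 5(w=4), 7(w=1), 8(w=7)
  7: 1(w=3), 6(w=1)
  8: 1(w=1), 2(w=9), 3(w=9), 4(w=3), 6(w=7)

Step 2: Apply Dijkstra's algorithm from vertex 4:
  Visit vertex 4 (distance=0)
    Update dist[1] = 6
    Update dist[6] = 6
    Update dist[8] = 3
  Visit vertex 8 (distance=3)
    Update dist[1] = 4
    Update dist[2] = 12
    Update dist[3] = 12

Step 3: Shortest path: 4 -> 8
Total weight: 3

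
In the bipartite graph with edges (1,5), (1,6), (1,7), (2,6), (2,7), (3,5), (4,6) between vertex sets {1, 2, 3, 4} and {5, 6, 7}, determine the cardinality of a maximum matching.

Step 1: List the neighbors of each left vertex:
  1: 5, 6, 7
  2: 6, 7
  3: 5
  4: 6

Step 2: Greedily match left vertices, then look for augmenting paths:
  Match 1 -- 7
  Match 2 -- 6
  Match 3 -- 5
  No augmenting path remains.

Step 3: Verify this is maximum:
  Matching size 3 = min(|L|, |R|) = min(4, 3), which is an upper bound, so this matching is maximum.

Maximum matching: {(1,7), (2,6), (3,5)}
Size: 3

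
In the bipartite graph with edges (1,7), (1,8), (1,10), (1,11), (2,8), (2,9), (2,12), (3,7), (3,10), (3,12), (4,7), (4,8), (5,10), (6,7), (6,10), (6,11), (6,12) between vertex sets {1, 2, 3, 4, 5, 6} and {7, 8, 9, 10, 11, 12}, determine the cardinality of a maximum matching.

Step 1: List the neighbors of each left vertex:
  1: 7, 8, 10, 11
  2: 8, 9, 12
  3: 7, 10, 12
  4: 7, 8
  5: 10
  6: 7, 10, 11, 12

Step 2: Greedily match left vertices, then look for augmenting paths:
  Match 1 -- 7
  Match 2 -- 9
  Match 3 -- 12
  Match 4 -- 8
  Match 5 -- 10
  Match 6 -- 11
  No augmenting path remains.

Step 3: Verify this is maximum:
  Matching size 6 = min(|L|, |R|) = min(6, 6), which is an upper bound, so this matching is maximum.

Maximum matching: {(1,7), (2,9), (3,12), (4,8), (5,10), (6,11)}
Size: 6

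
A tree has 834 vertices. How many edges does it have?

A tree on n vertices always has exactly n - 1 edges.
For n = 834: edges = 834 - 1 = 833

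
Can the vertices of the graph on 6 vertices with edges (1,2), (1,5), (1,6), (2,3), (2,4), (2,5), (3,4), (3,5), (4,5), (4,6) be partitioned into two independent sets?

Step 1: Attempt 2-coloring using BFS:
  Start at vertex 1, assign color 0
  Color vertex 2 with color 1 (neighbor of 1)
  Color vertex 5 with color 1 (neighbor of 1)
  Color vertex 6 with color 1 (neighbor of 1)
  Color vertex 3 with color 0 (neighbor of 2)
  Color vertex 4 with color 0 (neighbor of 2)

Step 2: Conflict found! Vertices 2 and 5 are adjacent but have the same color.
This means the graph contains an odd cycle.

The graph is NOT bipartite.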